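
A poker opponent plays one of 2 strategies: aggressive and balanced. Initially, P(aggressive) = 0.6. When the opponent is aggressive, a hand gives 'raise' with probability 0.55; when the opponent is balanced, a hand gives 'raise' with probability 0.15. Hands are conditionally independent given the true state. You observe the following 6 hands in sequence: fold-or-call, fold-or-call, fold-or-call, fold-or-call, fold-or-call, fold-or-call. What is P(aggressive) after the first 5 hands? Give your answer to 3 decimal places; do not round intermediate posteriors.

0.059

After 'fold-or-call': P(aggressive) = 0.45·0.6000 / (0.45·0.6000 + 0.85·0.4000) ≈ 0.4426
After 'fold-or-call': P(aggressive) = 0.45·0.4426 / (0.45·0.4426 + 0.85·0.5574) ≈ 0.2960
After 'fold-or-call': P(aggressive) = 0.45·0.2960 / (0.45·0.2960 + 0.85·0.7040) ≈ 0.1821
After 'fold-or-call': P(aggressive) = 0.45·0.1821 / (0.45·0.1821 + 0.85·0.8179) ≈ 0.1054
After 'fold-or-call': P(aggressive) = 0.45·0.1054 / (0.45·0.1054 + 0.85·0.8946) ≈ 0.0587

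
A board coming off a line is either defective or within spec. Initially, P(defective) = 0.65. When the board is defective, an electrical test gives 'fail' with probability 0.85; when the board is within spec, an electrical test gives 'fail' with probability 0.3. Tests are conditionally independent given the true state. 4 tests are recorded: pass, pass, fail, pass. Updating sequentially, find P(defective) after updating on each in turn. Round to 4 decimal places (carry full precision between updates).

0.0492

After 'pass': P(defective) = 0.15·0.6500 / (0.15·0.6500 + 0.7·0.3500) ≈ 0.2847
After 'pass': P(defective) = 0.15·0.2847 / (0.15·0.2847 + 0.7·0.7153) ≈ 0.0786
After 'fail': P(defective) = 0.85·0.0786 / (0.85·0.0786 + 0.3·0.9214) ≈ 0.1946
After 'pass': P(defective) = 0.15·0.1946 / (0.15·0.1946 + 0.7·0.8054) ≈ 0.0492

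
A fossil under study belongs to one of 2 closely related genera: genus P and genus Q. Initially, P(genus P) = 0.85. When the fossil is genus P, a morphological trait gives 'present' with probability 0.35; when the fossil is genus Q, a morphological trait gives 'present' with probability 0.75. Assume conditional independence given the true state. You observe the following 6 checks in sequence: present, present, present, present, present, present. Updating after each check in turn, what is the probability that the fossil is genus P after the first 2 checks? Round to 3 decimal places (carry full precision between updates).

0.552

After 'present': P(genus P) = 0.35·0.8500 / (0.35·0.8500 + 0.75·0.1500) ≈ 0.7256
After 'present': P(genus P) = 0.35·0.7256 / (0.35·0.7256 + 0.75·0.2744) ≈ 0.5524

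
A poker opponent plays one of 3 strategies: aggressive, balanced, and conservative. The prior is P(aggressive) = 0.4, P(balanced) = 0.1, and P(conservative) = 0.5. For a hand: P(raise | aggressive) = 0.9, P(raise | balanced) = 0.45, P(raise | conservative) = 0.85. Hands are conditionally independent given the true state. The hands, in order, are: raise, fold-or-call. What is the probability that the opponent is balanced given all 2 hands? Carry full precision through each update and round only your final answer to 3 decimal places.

After 'raise': normaliser = 0.9·0.4000 + 0.45·0.1000 + 0.85·0.5000; P(aggressive) ≈ 0.4337, P(balanced) ≈ 0.0542, P(conservative) ≈ 0.5120
After 'fold-or-call': normaliser = 0.1·0.4337 + 0.55·0.0542 + 0.15·0.5120; P(aggressive) ≈ 0.2892, P(balanced) ≈ 0.1988, P(conservative) ≈ 0.5120

0.199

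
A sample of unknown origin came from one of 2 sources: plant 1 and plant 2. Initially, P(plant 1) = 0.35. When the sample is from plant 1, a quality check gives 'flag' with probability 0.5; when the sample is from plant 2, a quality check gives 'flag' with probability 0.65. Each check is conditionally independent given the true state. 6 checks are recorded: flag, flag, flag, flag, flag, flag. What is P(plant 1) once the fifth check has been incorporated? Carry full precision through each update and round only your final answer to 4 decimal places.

Apply Bayes' rule sequentially, carrying P(plant 1) forward.
After 'flag': P(plant 1) = 0.5·0.3500 / (0.5·0.3500 + 0.65·0.6500) ≈ 0.2929
After 'flag': P(plant 1) = 0.5·0.2929 / (0.5·0.2929 + 0.65·0.7071) ≈ 0.2416
After 'flag': P(plant 1) = 0.5·0.2416 / (0.5·0.2416 + 0.65·0.7584) ≈ 0.1968
After 'flag': P(plant 1) = 0.5·0.1968 / (0.5·0.1968 + 0.65·0.8032) ≈ 0.1586
After 'flag': P(plant 1) = 0.5·0.1586 / (0.5·0.1586 + 0.65·0.8414) ≈ 0.1267

0.1267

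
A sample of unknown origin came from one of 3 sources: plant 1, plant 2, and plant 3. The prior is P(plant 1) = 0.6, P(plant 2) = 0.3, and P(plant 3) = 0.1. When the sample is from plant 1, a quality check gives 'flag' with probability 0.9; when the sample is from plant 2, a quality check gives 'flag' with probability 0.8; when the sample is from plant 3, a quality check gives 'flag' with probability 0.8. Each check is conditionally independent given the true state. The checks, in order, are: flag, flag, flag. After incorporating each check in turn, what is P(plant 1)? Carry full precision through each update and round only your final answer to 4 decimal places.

0.6811

After 'flag': normaliser = 0.9·0.6000 + 0.8·0.3000 + 0.8·0.1000; P(plant 1) ≈ 0.6279, P(plant 2) ≈ 0.2791, P(plant 3) ≈ 0.0930
After 'flag': normaliser = 0.9·0.6279 + 0.8·0.2791 + 0.8·0.0930; P(plant 1) ≈ 0.6550, P(plant 2) ≈ 0.2588, P(plant 3) ≈ 0.0863
After 'flag': normaliser = 0.9·0.6550 + 0.8·0.2588 + 0.8·0.0863; P(plant 1) ≈ 0.6811, P(plant 2) ≈ 0.2392, P(plant 3) ≈ 0.0797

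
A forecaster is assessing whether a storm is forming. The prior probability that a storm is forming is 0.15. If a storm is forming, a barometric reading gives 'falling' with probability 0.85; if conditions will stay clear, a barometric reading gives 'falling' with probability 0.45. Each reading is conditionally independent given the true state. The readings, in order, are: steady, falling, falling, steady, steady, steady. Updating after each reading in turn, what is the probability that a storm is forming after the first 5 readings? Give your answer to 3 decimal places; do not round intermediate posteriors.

0.013

After 'steady': P(storm) = 0.15·0.1500 / (0.15·0.1500 + 0.55·0.8500) ≈ 0.0459
After 'falling': P(storm) = 0.85·0.0459 / (0.85·0.0459 + 0.45·0.9541) ≈ 0.0833
After 'falling': P(storm) = 0.85·0.0833 / (0.85·0.0833 + 0.45·0.9167) ≈ 0.1466
After 'steady': P(storm) = 0.15·0.1466 / (0.15·0.1466 + 0.55·0.8534) ≈ 0.0447
After 'steady': P(storm) = 0.15·0.0447 / (0.15·0.0447 + 0.55·0.9553) ≈ 0.0126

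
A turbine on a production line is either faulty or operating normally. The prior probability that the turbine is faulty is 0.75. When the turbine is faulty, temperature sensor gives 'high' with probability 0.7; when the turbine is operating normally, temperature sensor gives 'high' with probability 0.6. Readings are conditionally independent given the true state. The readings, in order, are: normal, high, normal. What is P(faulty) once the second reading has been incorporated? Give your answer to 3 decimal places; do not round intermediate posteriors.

0.724

After 'normal': P(faulty) = 0.3·0.7500 / (0.3·0.7500 + 0.4·0.2500) ≈ 0.6923
After 'high': P(faulty) = 0.7·0.6923 / (0.7·0.6923 + 0.6·0.3077) ≈ 0.7241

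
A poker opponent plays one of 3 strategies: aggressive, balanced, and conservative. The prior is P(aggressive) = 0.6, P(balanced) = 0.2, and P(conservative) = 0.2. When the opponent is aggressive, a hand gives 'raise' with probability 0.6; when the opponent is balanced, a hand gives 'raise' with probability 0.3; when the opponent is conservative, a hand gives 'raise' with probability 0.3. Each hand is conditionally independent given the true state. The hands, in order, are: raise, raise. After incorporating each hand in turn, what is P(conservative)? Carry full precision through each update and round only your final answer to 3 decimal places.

After 'raise': normaliser = 0.6·0.6000 + 0.3·0.2000 + 0.3·0.2000; P(aggressive) ≈ 0.7500, P(balanced) ≈ 0.1250, P(conservative) ≈ 0.1250
After 'raise': normaliser = 0.6·0.7500 + 0.3·0.1250 + 0.3·0.1250; P(aggressive) ≈ 0.8571, P(balanced) ≈ 0.0714, P(conservative) ≈ 0.0714

0.071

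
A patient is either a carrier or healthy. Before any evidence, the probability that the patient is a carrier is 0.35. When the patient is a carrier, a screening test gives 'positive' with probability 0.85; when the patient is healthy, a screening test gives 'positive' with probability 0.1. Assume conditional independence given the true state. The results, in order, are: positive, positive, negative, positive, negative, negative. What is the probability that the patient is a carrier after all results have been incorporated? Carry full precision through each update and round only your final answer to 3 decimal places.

Apply Bayes' rule sequentially, carrying P(carrier) forward.
After 'positive': P(carrier) = 0.85·0.3500 / (0.85·0.3500 + 0.1·0.6500) ≈ 0.8207
After 'positive': P(carrier) = 0.85·0.8207 / (0.85·0.8207 + 0.1·0.1793) ≈ 0.9749
After 'negative': P(carrier) = 0.15·0.9749 / (0.15·0.9749 + 0.9·0.0251) ≈ 0.8664
After 'positive': P(carrier) = 0.85·0.8664 / (0.85·0.8664 + 0.1·0.1336) ≈ 0.9822
After 'negative': P(carrier) = 0.15·0.9822 / (0.15·0.9822 + 0.9·0.0178) ≈ 0.9018
After 'negative': P(carrier) = 0.15·0.9018 / (0.15·0.9018 + 0.9·0.0982) ≈ 0.6049

0.605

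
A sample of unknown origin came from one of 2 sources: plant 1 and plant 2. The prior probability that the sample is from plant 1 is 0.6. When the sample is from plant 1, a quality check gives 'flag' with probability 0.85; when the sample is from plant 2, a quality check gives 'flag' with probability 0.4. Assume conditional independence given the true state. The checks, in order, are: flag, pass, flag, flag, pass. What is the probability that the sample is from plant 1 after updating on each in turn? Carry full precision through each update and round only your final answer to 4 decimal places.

0.4736

After 'flag': P(plant 1) = 0.85·0.6000 / (0.85·0.6000 + 0.4·0.4000) ≈ 0.7612
After 'pass': P(plant 1) = 0.15·0.7612 / (0.15·0.7612 + 0.6·0.2388) ≈ 0.4435
After 'flag': P(plant 1) = 0.85·0.4435 / (0.85·0.4435 + 0.4·0.5565) ≈ 0.6287
After 'flag': P(plant 1) = 0.85·0.6287 / (0.85·0.6287 + 0.4·0.3713) ≈ 0.7825
After 'pass': P(plant 1) = 0.15·0.7825 / (0.15·0.7825 + 0.6·0.2175) ≈ 0.4736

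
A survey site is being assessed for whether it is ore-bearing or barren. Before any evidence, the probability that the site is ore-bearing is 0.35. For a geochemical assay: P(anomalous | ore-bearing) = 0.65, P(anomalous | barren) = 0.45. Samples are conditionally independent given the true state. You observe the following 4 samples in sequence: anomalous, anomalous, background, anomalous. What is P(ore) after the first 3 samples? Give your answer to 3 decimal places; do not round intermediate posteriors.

Each posterior becomes the prior for the next update.
After 'anomalous': P(ore) = 0.65·0.3500 / (0.65·0.3500 + 0.45·0.6500) ≈ 0.4375
After 'anomalous': P(ore) = 0.65·0.4375 / (0.65·0.4375 + 0.45·0.5625) ≈ 0.5291
After 'background': P(ore) = 0.35·0.5291 / (0.35·0.5291 + 0.55·0.4709) ≈ 0.4169

0.417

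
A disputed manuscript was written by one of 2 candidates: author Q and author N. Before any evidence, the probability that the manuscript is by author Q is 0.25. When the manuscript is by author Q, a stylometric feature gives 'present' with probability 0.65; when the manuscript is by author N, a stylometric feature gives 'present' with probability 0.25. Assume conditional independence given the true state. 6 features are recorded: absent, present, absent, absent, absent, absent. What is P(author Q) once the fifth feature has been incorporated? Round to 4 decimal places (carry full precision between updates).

0.0395

After 'absent': P(author Q) = 0.35·0.2500 / (0.35·0.2500 + 0.75·0.7500) ≈ 0.1346
After 'present': P(author Q) = 0.65·0.1346 / (0.65·0.1346 + 0.25·0.8654) ≈ 0.2880
After 'absent': P(author Q) = 0.35·0.2880 / (0.35·0.2880 + 0.75·0.7120) ≈ 0.1588
After 'absent': P(author Q) = 0.35·0.1588 / (0.35·0.1588 + 0.75·0.8412) ≈ 0.0809
After 'absent': P(author Q) = 0.35·0.0809 / (0.35·0.0809 + 0.75·0.9191) ≈ 0.0395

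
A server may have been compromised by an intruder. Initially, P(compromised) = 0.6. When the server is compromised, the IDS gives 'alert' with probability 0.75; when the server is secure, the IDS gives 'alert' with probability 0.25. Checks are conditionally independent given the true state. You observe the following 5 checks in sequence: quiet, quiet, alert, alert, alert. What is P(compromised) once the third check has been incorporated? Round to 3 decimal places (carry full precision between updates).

0.333

After 'quiet': P(compromised) = 0.25·0.6000 / (0.25·0.6000 + 0.75·0.4000) ≈ 0.3333
After 'quiet': P(compromised) = 0.25·0.3333 / (0.25·0.3333 + 0.75·0.6667) ≈ 0.1429
After 'alert': P(compromised) = 0.75·0.1429 / (0.75·0.1429 + 0.25·0.8571) ≈ 0.3333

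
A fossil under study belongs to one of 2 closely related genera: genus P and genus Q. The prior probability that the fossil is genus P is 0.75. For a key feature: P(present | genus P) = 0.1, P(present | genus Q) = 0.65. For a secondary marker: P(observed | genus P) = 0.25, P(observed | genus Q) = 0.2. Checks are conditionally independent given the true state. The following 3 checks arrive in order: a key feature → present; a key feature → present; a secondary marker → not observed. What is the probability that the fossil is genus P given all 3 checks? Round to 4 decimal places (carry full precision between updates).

0.0624

Each posterior becomes the prior for the next update.
After a key feature='present': P(genus P) = 0.1·0.7500 / (0.1·0.7500 + 0.65·0.2500) ≈ 0.3158
After a key feature='present': P(genus P) = 0.1·0.3158 / (0.1·0.3158 + 0.65·0.6842) ≈ 0.0663
After a secondary marker='not observed': P(genus P) = 0.75·0.0663 / (0.75·0.0663 + 0.8·0.9337) ≈ 0.0624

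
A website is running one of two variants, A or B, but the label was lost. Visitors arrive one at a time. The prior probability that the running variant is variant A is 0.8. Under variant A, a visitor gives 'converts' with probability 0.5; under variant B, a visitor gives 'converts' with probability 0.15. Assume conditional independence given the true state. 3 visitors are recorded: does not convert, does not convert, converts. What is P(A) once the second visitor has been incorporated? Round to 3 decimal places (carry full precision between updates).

0.581

After 'does not convert': P(A) = 0.5·0.8000 / (0.5·0.8000 + 0.85·0.2000) ≈ 0.7018
After 'does not convert': P(A) = 0.5·0.7018 / (0.5·0.7018 + 0.85·0.2982) ≈ 0.5806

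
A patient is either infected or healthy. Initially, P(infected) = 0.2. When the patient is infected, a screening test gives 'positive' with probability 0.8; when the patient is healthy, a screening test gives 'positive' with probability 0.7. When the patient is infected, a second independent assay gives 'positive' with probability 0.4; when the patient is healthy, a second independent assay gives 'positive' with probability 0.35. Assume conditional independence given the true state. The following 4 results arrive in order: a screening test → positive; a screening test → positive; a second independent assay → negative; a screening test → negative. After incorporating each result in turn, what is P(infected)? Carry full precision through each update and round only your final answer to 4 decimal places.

0.1673

After a screening test='positive': P(infected) = 0.8·0.2000 / (0.8·0.2000 + 0.7·0.8000) ≈ 0.2222
After a screening test='positive': P(infected) = 0.8·0.2222 / (0.8·0.2222 + 0.7·0.7778) ≈ 0.2462
After a second independent assay='negative': P(infected) = 0.6·0.2462 / (0.6·0.2462 + 0.65·0.7538) ≈ 0.2316
After a screening test='negative': P(infected) = 0.2·0.2316 / (0.2·0.2316 + 0.3·0.7684) ≈ 0.1673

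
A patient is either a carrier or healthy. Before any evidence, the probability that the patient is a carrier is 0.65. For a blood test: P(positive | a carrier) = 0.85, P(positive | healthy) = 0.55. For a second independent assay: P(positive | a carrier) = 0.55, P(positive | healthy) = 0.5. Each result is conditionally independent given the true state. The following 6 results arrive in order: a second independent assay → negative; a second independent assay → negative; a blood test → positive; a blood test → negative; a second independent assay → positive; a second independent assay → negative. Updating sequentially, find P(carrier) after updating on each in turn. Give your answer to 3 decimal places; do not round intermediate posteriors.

After a second independent assay='negative': P(carrier) = 0.45·0.6500 / (0.45·0.6500 + 0.5·0.3500) ≈ 0.6257
After a second independent assay='negative': P(carrier) = 0.45·0.6257 / (0.45·0.6257 + 0.5·0.3743) ≈ 0.6007
After a blood test='positive': P(carrier) = 0.85·0.6007 / (0.85·0.6007 + 0.55·0.3993) ≈ 0.6992
After a blood test='negative': P(carrier) = 0.15·0.6992 / (0.15·0.6992 + 0.45·0.3008) ≈ 0.4366
After a second independent assay='positive': P(carrier) = 0.55·0.4366 / (0.55·0.4366 + 0.5·0.5634) ≈ 0.4602
After a second independent assay='negative': P(carrier) = 0.45·0.4602 / (0.45·0.4602 + 0.5·0.5398) ≈ 0.4341

0.434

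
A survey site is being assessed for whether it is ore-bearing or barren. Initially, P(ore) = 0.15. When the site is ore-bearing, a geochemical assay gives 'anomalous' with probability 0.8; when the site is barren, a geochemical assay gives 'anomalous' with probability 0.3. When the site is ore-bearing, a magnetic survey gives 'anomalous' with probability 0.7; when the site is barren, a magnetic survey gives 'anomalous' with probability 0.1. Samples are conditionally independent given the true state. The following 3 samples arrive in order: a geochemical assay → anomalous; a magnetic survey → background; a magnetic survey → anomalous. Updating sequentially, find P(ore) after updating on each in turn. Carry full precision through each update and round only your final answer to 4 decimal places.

After a geochemical assay='anomalous': P(ore) = 0.8·0.1500 / (0.8·0.1500 + 0.3·0.8500) ≈ 0.3200
After a magnetic survey='background': P(ore) = 0.3·0.3200 / (0.3·0.3200 + 0.9·0.6800) ≈ 0.1356
After a magnetic survey='anomalous': P(ore) = 0.7·0.1356 / (0.7·0.1356 + 0.1·0.8644) ≈ 0.5234

0.5234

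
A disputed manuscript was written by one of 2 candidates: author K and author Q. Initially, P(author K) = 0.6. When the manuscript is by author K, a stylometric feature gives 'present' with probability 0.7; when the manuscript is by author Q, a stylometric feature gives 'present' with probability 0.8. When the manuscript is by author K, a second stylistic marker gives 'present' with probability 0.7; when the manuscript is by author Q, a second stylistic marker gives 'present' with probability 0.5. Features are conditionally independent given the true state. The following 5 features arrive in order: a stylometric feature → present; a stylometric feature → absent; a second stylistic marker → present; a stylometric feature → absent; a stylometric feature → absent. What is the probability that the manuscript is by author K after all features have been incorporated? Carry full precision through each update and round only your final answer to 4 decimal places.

Each posterior becomes the prior for the next update.
After a stylometric feature='present': P(author K) = 0.7·0.6000 / (0.7·0.6000 + 0.8·0.4000) ≈ 0.5676
After a stylometric feature='absent': P(author K) = 0.3·0.5676 / (0.3·0.5676 + 0.2·0.4324) ≈ 0.6632
After a second stylistic marker='present': P(author K) = 0.7·0.6632 / (0.7·0.6632 + 0.5·0.3368) ≈ 0.7338
After a stylometric feature='absent': P(author K) = 0.3·0.7338 / (0.3·0.7338 + 0.2·0.2662) ≈ 0.8052
After a stylometric feature='absent': P(author K) = 0.3·0.8052 / (0.3·0.8052 + 0.2·0.1948) ≈ 0.8611

0.8611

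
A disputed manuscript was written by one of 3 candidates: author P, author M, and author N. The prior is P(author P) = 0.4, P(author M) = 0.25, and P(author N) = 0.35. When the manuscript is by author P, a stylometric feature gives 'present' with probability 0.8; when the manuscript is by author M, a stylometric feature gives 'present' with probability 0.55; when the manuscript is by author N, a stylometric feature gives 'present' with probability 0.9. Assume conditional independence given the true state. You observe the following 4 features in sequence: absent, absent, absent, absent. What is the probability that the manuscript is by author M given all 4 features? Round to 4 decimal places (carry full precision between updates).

0.9382

After 'absent': normaliser = 0.2·0.4000 + 0.45·0.2500 + 0.1·0.3500; P(author P) ≈ 0.3516, P(author M) ≈ 0.4945, P(author N) ≈ 0.1538
After 'absent': normaliser = 0.2·0.3516 + 0.45·0.4945 + 0.1·0.1538; P(author P) ≈ 0.2282, P(author M) ≈ 0.7219, P(author N) ≈ 0.0499
After 'absent': normaliser = 0.2·0.2282 + 0.45·0.7219 + 0.1·0.0499; P(author P) ≈ 0.1215, P(author M) ≈ 0.8652, P(author N) ≈ 0.0133
After 'absent': normaliser = 0.2·0.1215 + 0.45·0.8652 + 0.1·0.0133; P(author P) ≈ 0.0586, P(author M) ≈ 0.9382, P(author N) ≈ 0.0032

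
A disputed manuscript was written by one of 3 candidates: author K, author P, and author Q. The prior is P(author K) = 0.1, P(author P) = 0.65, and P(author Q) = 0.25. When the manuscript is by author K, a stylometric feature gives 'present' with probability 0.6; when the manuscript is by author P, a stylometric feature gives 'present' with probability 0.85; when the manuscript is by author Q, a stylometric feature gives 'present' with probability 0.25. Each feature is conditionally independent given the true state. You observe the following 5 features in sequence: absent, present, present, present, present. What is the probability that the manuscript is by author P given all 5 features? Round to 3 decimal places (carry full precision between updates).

After 'absent': normaliser = 0.4·0.1000 + 0.15·0.6500 + 0.75·0.2500; P(author K) ≈ 0.1231, P(author P) ≈ 0.3000, P(author Q) ≈ 0.5769
After 'present': normaliser = 0.6·0.1231 + 0.85·0.3000 + 0.25·0.5769; P(author K) ≈ 0.1561, P(author P) ≈ 0.5390, P(author Q) ≈ 0.3049
After 'present': normaliser = 0.6·0.1561 + 0.85·0.5390 + 0.25·0.3049; P(author K) ≈ 0.1491, P(author P) ≈ 0.7295, P(author Q) ≈ 0.1214
After 'present': normaliser = 0.6·0.1491 + 0.85·0.7295 + 0.25·0.1214; P(author K) ≈ 0.1209, P(author P) ≈ 0.8381, P(author Q) ≈ 0.0410
After 'present': normaliser = 0.6·0.1209 + 0.85·0.8381 + 0.25·0.0410; P(author K) ≈ 0.0912, P(author P) ≈ 0.8959, P(author Q) ≈ 0.0129

0.896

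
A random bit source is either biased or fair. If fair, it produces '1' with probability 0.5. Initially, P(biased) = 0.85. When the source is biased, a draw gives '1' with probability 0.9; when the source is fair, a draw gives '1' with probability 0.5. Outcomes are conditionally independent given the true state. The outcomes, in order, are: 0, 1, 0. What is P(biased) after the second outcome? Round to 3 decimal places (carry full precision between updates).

0.671

After '0': P(biased) = 0.1·0.8500 / (0.1·0.8500 + 0.5·0.1500) ≈ 0.5312
After '1': P(biased) = 0.9·0.5312 / (0.9·0.5312 + 0.5·0.4688) ≈ 0.6711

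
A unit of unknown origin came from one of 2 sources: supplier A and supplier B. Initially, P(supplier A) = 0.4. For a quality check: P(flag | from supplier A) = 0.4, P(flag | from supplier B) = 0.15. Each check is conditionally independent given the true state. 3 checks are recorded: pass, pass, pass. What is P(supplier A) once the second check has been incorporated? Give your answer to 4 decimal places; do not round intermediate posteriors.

After 'pass': P(supplier A) = 0.6·0.4000 / (0.6·0.4000 + 0.85·0.6000) ≈ 0.3200
After 'pass': P(supplier A) = 0.6·0.3200 / (0.6·0.3200 + 0.85·0.6800) ≈ 0.2494

0.2494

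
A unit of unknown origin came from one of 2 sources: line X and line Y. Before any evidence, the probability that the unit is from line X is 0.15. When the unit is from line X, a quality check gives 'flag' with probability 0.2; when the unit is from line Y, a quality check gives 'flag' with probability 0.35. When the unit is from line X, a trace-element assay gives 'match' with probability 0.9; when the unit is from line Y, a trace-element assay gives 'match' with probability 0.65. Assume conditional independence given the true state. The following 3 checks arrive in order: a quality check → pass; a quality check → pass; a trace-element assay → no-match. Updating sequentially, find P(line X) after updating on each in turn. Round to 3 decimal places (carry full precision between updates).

0.071

After a quality check='pass': P(line X) = 0.8·0.1500 / (0.8·0.1500 + 0.65·0.8500) ≈ 0.1784
After a quality check='pass': P(line X) = 0.8·0.1784 / (0.8·0.1784 + 0.65·0.8216) ≈ 0.2109
After a trace-element assay='no-match': P(line X) = 0.1·0.2109 / (0.1·0.2109 + 0.35·0.7891) ≈ 0.0710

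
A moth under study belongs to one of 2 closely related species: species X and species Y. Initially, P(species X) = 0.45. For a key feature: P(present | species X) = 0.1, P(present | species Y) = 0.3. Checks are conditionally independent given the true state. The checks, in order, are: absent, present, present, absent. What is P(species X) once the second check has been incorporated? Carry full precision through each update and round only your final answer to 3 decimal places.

After 'absent': P(species X) = 0.9·0.4500 / (0.9·0.4500 + 0.7·0.5500) ≈ 0.5127
After 'present': P(species X) = 0.1·0.5127 / (0.1·0.5127 + 0.3·0.4873) ≈ 0.2596

0.260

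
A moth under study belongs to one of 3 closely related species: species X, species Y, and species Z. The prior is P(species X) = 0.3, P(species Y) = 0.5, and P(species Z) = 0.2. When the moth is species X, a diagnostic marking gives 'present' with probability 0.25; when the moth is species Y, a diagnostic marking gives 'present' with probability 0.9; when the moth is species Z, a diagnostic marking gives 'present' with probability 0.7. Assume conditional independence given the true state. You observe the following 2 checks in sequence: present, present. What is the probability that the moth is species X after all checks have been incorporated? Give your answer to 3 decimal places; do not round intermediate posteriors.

Apply Bayes' rule sequentially, carrying P(species X) forward.
After 'present': normaliser = 0.25·0.3000 + 0.9·0.5000 + 0.7·0.2000; P(species X) ≈ 0.1128, P(species Y) ≈ 0.6767, P(species Z) ≈ 0.2105
After 'present': normaliser = 0.25·0.1128 + 0.9·0.6767 + 0.7·0.2105; P(species X) ≈ 0.0359, P(species Y) ≈ 0.7762, P(species Z) ≈ 0.1878

0.036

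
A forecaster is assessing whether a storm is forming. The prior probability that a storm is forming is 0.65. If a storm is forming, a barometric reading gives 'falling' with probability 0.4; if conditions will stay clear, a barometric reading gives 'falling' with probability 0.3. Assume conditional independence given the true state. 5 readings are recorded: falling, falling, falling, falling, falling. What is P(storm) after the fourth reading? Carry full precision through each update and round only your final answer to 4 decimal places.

0.8544

Each posterior becomes the prior for the next update.
After 'falling': P(storm) = 0.4·0.6500 / (0.4·0.6500 + 0.3·0.3500) ≈ 0.7123
After 'falling': P(storm) = 0.4·0.7123 / (0.4·0.7123 + 0.3·0.2877) ≈ 0.7675
After 'falling': P(storm) = 0.4·0.7675 / (0.4·0.7675 + 0.3·0.2325) ≈ 0.8149
After 'falling': P(storm) = 0.4·0.8149 / (0.4·0.8149 + 0.3·0.1851) ≈ 0.8544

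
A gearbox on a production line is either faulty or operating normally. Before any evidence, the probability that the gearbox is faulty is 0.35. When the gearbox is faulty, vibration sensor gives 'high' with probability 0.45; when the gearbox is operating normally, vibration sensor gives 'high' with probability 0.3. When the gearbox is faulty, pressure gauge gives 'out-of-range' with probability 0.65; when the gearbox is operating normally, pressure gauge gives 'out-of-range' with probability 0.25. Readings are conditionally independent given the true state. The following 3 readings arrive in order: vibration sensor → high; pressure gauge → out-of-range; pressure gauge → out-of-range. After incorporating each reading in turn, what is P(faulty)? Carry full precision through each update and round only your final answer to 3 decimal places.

0.845

After vibration sensor='high': P(faulty) = 0.45·0.3500 / (0.45·0.3500 + 0.3·0.6500) ≈ 0.4468
After pressure gauge='out-of-range': P(faulty) = 0.65·0.4468 / (0.65·0.4468 + 0.25·0.5532) ≈ 0.6774
After pressure gauge='out-of-range': P(faulty) = 0.65·0.6774 / (0.65·0.6774 + 0.25·0.3226) ≈ 0.8452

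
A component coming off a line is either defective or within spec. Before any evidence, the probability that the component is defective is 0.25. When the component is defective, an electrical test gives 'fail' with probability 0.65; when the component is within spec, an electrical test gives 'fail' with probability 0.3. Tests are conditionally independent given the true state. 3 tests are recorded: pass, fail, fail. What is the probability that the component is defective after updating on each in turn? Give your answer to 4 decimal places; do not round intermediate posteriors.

0.4390

After 'pass': P(defective) = 0.35·0.2500 / (0.35·0.2500 + 0.7·0.7500) ≈ 0.1429
After 'fail': P(defective) = 0.65·0.1429 / (0.65·0.1429 + 0.3·0.8571) ≈ 0.2653
After 'fail': P(defective) = 0.65·0.2653 / (0.65·0.2653 + 0.3·0.7347) ≈ 0.4390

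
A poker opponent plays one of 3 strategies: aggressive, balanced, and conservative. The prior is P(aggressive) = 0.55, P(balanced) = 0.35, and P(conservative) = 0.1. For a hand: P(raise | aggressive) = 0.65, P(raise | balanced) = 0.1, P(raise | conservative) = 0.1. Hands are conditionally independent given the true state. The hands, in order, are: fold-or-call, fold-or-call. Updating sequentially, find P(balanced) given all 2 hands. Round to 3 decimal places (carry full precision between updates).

After 'fold-or-call': normaliser = 0.35·0.5500 + 0.9·0.3500 + 0.9·0.1000; P(aggressive) ≈ 0.3222, P(balanced) ≈ 0.5272, P(conservative) ≈ 0.1506
After 'fold-or-call': normaliser = 0.35·0.3222 + 0.9·0.5272 + 0.9·0.1506; P(aggressive) ≈ 0.1560, P(balanced) ≈ 0.6564, P(conservative) ≈ 0.1876

0.656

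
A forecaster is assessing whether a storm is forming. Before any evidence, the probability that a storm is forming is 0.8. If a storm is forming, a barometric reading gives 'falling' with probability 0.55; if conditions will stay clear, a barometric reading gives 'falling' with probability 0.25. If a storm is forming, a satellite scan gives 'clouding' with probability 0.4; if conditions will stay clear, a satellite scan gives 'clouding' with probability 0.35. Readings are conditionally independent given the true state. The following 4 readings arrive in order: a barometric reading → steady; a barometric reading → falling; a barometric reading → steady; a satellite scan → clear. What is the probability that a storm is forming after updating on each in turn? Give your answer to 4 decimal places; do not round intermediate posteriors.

After a barometric reading='steady': P(storm) = 0.45·0.8000 / (0.45·0.8000 + 0.75·0.2000) ≈ 0.7059
After a barometric reading='falling': P(storm) = 0.55·0.7059 / (0.55·0.7059 + 0.25·0.2941) ≈ 0.8408
After a barometric reading='steady': P(storm) = 0.45·0.8408 / (0.45·0.8408 + 0.75·0.1592) ≈ 0.7601
After a satellite scan='clear': P(storm) = 0.6·0.7601 / (0.6·0.7601 + 0.65·0.2399) ≈ 0.7452

0.7452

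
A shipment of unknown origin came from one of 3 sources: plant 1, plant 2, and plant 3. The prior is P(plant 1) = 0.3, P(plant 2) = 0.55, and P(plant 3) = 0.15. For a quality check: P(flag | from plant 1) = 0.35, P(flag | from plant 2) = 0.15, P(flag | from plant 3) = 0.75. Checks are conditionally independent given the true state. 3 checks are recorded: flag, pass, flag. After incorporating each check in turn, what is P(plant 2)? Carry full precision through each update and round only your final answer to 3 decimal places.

0.190

After 'flag': normaliser = 0.35·0.3000 + 0.15·0.5500 + 0.75·0.1500; P(plant 1) ≈ 0.3500, P(plant 2) ≈ 0.2750, P(plant 3) ≈ 0.3750
After 'pass': normaliser = 0.65·0.3500 + 0.85·0.2750 + 0.25·0.3750; P(plant 1) ≈ 0.4099, P(plant 2) ≈ 0.4212, P(plant 3) ≈ 0.1689
After 'flag': normaliser = 0.35·0.4099 + 0.15·0.4212 + 0.75·0.1689; P(plant 1) ≈ 0.4304, P(plant 2) ≈ 0.1895, P(plant 3) ≈ 0.3801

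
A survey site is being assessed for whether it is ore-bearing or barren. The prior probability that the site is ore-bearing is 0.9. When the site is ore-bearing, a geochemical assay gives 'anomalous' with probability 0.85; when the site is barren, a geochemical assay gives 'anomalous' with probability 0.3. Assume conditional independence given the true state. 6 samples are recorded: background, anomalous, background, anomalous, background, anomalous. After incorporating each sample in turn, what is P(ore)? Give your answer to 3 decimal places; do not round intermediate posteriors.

After 'background': P(ore) = 0.15·0.9000 / (0.15·0.9000 + 0.7·0.1000) ≈ 0.6585
After 'anomalous': P(ore) = 0.85·0.6585 / (0.85·0.6585 + 0.3·0.3415) ≈ 0.8453
After 'background': P(ore) = 0.15·0.8453 / (0.15·0.8453 + 0.7·0.1547) ≈ 0.5394
After 'anomalous': P(ore) = 0.85·0.5394 / (0.85·0.5394 + 0.3·0.4606) ≈ 0.7684
After 'background': P(ore) = 0.15·0.7684 / (0.15·0.7684 + 0.7·0.2316) ≈ 0.4155
After 'anomalous': P(ore) = 0.85·0.4155 / (0.85·0.4155 + 0.3·0.5845) ≈ 0.6682

0.668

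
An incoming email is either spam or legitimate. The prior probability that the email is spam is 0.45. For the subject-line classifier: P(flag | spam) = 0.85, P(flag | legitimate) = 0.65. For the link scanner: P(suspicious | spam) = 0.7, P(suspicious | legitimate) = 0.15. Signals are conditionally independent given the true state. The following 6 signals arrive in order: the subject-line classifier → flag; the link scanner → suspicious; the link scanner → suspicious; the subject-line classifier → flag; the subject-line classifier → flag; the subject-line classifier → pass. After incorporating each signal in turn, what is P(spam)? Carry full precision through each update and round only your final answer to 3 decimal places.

After the subject-line classifier='flag': P(spam) = 0.85·0.4500 / (0.85·0.4500 + 0.65·0.5500) ≈ 0.5169
After the link scanner='suspicious': P(spam) = 0.7·0.5169 / (0.7·0.5169 + 0.15·0.4831) ≈ 0.8331
After the link scanner='suspicious': P(spam) = 0.7·0.8331 / (0.7·0.8331 + 0.15·0.1669) ≈ 0.9588
After the subject-line classifier='flag': P(spam) = 0.85·0.9588 / (0.85·0.9588 + 0.65·0.0412) ≈ 0.9682
After the subject-line classifier='flag': P(spam) = 0.85·0.9682 / (0.85·0.9682 + 0.65·0.0318) ≈ 0.9755
After the subject-line classifier='pass': P(spam) = 0.15·0.9755 / (0.15·0.9755 + 0.35·0.0245) ≈ 0.9447

0.945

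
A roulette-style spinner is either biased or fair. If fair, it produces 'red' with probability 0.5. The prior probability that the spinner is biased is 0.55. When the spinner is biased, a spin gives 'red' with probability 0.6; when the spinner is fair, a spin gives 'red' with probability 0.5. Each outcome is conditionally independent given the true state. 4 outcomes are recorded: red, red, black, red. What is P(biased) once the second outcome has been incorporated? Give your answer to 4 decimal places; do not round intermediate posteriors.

0.6377

Each posterior becomes the prior for the next update.
After 'red': P(biased) = 0.6·0.5500 / (0.6·0.5500 + 0.5·0.4500) ≈ 0.5946
After 'red': P(biased) = 0.6·0.5946 / (0.6·0.5946 + 0.5·0.4054) ≈ 0.6377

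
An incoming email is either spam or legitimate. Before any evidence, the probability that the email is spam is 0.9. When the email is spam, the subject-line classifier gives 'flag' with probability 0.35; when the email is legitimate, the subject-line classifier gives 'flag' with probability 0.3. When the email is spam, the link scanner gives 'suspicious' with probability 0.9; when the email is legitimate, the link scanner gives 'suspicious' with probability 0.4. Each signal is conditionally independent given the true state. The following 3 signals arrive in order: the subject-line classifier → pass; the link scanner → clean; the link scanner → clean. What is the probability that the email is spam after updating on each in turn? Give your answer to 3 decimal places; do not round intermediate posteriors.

After the subject-line classifier='pass': P(spam) = 0.65·0.9000 / (0.65·0.9000 + 0.7·0.1000) ≈ 0.8931
After the link scanner='clean': P(spam) = 0.1·0.8931 / (0.1·0.8931 + 0.6·0.1069) ≈ 0.5821
After the link scanner='clean': P(spam) = 0.1·0.5821 / (0.1·0.5821 + 0.6·0.4179) ≈ 0.1884

0.188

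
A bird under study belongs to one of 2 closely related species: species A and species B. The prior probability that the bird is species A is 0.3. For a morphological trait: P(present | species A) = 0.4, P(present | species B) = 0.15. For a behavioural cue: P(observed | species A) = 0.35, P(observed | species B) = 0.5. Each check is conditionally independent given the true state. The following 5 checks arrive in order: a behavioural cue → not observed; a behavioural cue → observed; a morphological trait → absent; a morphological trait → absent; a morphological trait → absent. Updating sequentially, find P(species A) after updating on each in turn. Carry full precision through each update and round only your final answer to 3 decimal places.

0.121

After a behavioural cue='not observed': P(species A) = 0.65·0.3000 / (0.65·0.3000 + 0.5·0.7000) ≈ 0.3578
After a behavioural cue='observed': P(species A) = 0.35·0.3578 / (0.35·0.3578 + 0.5·0.6422) ≈ 0.2806
After a morphological trait='absent': P(species A) = 0.6·0.2806 / (0.6·0.2806 + 0.85·0.7194) ≈ 0.2159
After a morphological trait='absent': P(species A) = 0.6·0.2159 / (0.6·0.2159 + 0.85·0.7841) ≈ 0.1627
After a morphological trait='absent': P(species A) = 0.6·0.1627 / (0.6·0.1627 + 0.85·0.8373) ≈ 0.1206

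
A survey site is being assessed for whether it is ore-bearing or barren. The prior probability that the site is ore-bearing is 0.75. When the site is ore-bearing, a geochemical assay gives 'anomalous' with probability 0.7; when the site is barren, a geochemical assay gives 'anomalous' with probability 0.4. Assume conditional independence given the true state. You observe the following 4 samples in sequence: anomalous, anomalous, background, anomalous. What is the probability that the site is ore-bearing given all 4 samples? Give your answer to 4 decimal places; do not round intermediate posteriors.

0.8894

Each posterior becomes the prior for the next update.
After 'anomalous': P(ore) = 0.7·0.7500 / (0.7·0.7500 + 0.4·0.2500) ≈ 0.8400
After 'anomalous': P(ore) = 0.7·0.8400 / (0.7·0.8400 + 0.4·0.1600) ≈ 0.9018
After 'background': P(ore) = 0.3·0.9018 / (0.3·0.9018 + 0.6·0.0982) ≈ 0.8212
After 'anomalous': P(ore) = 0.7·0.8212 / (0.7·0.8212 + 0.4·0.1788) ≈ 0.8894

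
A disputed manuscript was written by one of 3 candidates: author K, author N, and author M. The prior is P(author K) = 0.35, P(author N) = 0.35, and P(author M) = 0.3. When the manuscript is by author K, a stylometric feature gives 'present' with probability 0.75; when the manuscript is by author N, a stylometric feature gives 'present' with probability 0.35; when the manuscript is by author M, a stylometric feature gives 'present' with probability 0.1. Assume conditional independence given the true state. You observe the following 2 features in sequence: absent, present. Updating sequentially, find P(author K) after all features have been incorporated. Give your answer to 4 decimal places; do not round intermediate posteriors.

0.3810

After 'absent': normaliser = 0.25·0.3500 + 0.65·0.3500 + 0.9·0.3000; P(author K) ≈ 0.1496, P(author N) ≈ 0.3889, P(author M) ≈ 0.4615
After 'present': normaliser = 0.75·0.1496 + 0.35·0.3889 + 0.1·0.4615; P(author K) ≈ 0.3810, P(author N) ≈ 0.4623, P(author M) ≈ 0.1567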